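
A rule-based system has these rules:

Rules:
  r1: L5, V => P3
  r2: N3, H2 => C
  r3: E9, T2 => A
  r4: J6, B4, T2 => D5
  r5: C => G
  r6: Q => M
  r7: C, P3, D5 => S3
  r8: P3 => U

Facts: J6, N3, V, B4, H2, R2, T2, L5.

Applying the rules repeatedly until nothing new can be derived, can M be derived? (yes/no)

no

Round 1 fires r1, r2, r4, giving P3, C, D5.
Round 2 fires r5, r7, r8, giving G, S3, U.
Fixed point reached. M is concluded only by r6; r6 needs Q (never derived).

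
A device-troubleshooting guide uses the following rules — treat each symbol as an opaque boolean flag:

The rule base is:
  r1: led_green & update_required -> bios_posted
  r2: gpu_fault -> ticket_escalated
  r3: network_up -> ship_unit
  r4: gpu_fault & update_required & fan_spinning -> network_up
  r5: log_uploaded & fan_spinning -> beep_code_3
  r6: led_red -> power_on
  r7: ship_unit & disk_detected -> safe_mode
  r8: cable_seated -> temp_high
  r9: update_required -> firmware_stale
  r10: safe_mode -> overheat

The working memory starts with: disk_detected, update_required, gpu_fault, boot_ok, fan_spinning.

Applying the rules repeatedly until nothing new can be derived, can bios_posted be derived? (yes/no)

no

Round 1 — r2, r4, r9, derive ticket_escalated, network_up, firmware_stale.
Round 2 — r3, derive ship_unit.
Round 3 — r7, derive safe_mode.
Round 4 — r10, derive overheat.
Fixed point reached. bios_posted is concluded only by r1; r1 needs led_green (never derived).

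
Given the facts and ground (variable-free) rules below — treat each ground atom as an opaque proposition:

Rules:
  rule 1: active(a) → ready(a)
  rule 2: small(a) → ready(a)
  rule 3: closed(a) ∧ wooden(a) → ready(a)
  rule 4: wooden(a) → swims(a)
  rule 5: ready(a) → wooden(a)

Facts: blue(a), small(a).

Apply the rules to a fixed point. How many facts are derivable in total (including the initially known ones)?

Round 1: rule 2 [small(a) → ready(a)]. New: ready(a).
Round 2: rule 5 [ready(a) → wooden(a)]. New: wooden(a).
Round 3: rule 4 [wooden(a) → swims(a)]. New: swims(a).
Closure: {blue(a), ready(a), small(a), swims(a), wooden(a)} — 5 facts.

5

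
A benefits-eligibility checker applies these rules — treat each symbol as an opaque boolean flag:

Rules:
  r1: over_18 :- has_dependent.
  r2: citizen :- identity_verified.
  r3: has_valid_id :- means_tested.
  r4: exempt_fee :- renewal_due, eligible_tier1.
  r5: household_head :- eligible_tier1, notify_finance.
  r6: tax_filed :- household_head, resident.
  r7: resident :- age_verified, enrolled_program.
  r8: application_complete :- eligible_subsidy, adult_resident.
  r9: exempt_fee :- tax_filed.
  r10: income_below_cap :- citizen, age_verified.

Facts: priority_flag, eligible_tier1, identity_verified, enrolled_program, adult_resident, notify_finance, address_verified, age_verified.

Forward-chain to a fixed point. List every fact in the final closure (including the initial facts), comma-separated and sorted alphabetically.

Round 1: r2 [citizen :- identity_verified.]; r5 [household_head :- eligible_tier1, notify_finance.]; r7 [resident :- age_verified, enrolled_program.]. Adds citizen, household_head, resident.
Round 2: r6 [tax_filed :- household_head, resident.]; r10 [income_below_cap :- citizen, age_verified.]. Adds tax_filed, income_below_cap.
Round 3: r9 [exempt_fee :- tax_filed.]. Adds exempt_fee.

address_verified, adult_resident, age_verified, citizen, eligible_tier1, enrolled_program, exempt_fee, household_head, identity_verified, income_below_cap, notify_finance, priority_flag, resident, tax_filed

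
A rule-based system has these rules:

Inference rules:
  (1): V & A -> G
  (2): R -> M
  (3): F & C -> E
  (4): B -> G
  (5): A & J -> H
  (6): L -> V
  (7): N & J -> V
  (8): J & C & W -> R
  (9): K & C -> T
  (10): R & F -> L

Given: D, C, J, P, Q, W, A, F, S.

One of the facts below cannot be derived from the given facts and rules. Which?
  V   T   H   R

Round 1: (3) [F & C -> E]; (5) [A & J -> H]; (8) [J & C & W -> R]. Adds E, H, R.
Round 2: (2) [R -> M]; (10) [R & F -> L]. Adds M, L.
Round 3: (6) [L -> V]. Adds V.
Round 4: (1) [V & A -> G]. Adds G.
Derived: V (round 3), R (round 1), H (round 1). T never appears in any round.

T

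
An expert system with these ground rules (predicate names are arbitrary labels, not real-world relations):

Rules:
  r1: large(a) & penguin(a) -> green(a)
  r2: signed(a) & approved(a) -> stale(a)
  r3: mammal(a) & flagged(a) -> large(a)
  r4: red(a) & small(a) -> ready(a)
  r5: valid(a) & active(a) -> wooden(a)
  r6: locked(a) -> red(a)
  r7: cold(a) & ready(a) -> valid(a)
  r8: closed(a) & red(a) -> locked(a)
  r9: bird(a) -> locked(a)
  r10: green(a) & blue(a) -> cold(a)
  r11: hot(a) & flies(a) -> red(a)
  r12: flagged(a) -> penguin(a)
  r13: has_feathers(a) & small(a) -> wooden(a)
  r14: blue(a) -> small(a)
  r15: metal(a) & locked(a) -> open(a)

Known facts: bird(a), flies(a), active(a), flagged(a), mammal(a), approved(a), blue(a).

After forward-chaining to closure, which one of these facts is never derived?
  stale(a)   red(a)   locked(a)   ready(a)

stale(a)

[1] r3 [mammal(a) & flagged(a) -> large(a)]; r9 [bird(a) -> locked(a)]; r12 [flagged(a) -> penguin(a)]; r14 [blue(a) -> small(a)]. ⇒ new: large(a), locked(a), penguin(a), small(a).
[2] r1 [large(a) & penguin(a) -> green(a)]; r6 [locked(a) -> red(a)]. ⇒ new: green(a), red(a).
[3] r4 [red(a) & small(a) -> ready(a)]; r10 [green(a) & blue(a) -> cold(a)]. ⇒ new: ready(a), cold(a).
[4] r7 [cold(a) & ready(a) -> valid(a)]. ⇒ new: valid(a).
[5] r5 [valid(a) & active(a) -> wooden(a)]. ⇒ new: wooden(a).
Derived: ready(a) (round 3), locked(a) (round 1), red(a) (round 2). stale(a) never appears in any round.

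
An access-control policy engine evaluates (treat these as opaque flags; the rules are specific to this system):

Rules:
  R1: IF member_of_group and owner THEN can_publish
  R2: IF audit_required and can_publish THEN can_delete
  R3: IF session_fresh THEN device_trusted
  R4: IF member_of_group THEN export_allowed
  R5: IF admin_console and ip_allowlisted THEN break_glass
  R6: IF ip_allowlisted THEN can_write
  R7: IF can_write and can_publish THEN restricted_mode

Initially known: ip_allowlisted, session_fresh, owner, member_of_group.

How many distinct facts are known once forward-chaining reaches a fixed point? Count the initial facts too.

Round 1: R1 [IF member_of_group and owner THEN can_publish]; R3 [IF session_fresh THEN device_trusted]; R4 [IF member_of_group THEN export_allowed]; R6 [IF ip_allowlisted THEN can_write]. Adds can_publish, device_trusted, export_allowed, can_write.
Round 2: R7 [IF can_write and can_publish THEN restricted_mode]. Adds restricted_mode.
Closure: {can_publish, can_write, device_trusted, export_allowed, ip_allowlisted, member_of_group, owner, restricted_mode, session_fresh} — 9 facts.

9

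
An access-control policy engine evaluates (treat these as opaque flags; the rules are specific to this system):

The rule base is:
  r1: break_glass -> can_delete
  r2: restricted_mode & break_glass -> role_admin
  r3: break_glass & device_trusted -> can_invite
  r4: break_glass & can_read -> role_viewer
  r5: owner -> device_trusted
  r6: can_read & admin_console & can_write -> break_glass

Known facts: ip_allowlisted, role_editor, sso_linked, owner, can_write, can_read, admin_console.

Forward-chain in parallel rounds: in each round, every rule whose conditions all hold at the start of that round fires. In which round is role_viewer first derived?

Round 1: r5 [owner -> device_trusted]; r6 [can_read & admin_console & can_write -> break_glass]. Adds device_trusted, break_glass.
Round 2: r1 [break_glass -> can_delete]; r3 [break_glass & device_trusted -> can_invite]; r4 [break_glass & can_read -> role_viewer]. Adds can_delete, can_invite, role_viewer.
role_viewer first appears in round 2.

2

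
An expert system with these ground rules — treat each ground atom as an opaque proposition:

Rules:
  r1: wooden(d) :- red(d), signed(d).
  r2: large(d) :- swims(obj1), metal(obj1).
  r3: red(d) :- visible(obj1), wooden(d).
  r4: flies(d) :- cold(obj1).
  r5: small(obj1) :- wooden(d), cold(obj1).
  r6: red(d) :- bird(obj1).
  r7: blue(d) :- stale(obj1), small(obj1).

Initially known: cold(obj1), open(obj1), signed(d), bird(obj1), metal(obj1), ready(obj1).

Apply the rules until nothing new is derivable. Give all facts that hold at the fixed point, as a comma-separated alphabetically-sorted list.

Round 1: r4 [flies(d) :- cold(obj1).]; r6 [red(d) :- bird(obj1).]. Adds flies(d), red(d).
Round 2: r1 [wooden(d) :- red(d), signed(d).]. Adds wooden(d).
Round 3: r5 [small(obj1) :- wooden(d), cold(obj1).]. Adds small(obj1).

bird(obj1), cold(obj1), flies(d), metal(obj1), open(obj1), ready(obj1), red(d), signed(d), small(obj1), wooden(d)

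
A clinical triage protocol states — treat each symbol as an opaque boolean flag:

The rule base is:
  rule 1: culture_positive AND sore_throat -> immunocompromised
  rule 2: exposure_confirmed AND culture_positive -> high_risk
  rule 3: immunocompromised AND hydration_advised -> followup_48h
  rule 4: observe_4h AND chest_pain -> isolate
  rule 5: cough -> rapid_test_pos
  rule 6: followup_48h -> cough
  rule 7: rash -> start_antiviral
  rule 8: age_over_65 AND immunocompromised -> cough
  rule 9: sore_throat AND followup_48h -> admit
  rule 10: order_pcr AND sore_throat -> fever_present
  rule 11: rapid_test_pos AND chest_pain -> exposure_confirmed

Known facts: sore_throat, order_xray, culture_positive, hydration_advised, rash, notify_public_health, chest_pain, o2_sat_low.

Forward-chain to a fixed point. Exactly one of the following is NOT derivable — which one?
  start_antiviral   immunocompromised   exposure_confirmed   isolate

isolate

Round 1 — rule 1, rule 7, derive immunocompromised, start_antiviral.
Round 2 — rule 3, derive followup_48h.
Round 3 — rule 6, rule 9, derive cough, admit.
Round 4 — rule 5, derive rapid_test_pos.
Round 5 — rule 11, derive exposure_confirmed.
Round 6 — rule 2, derive high_risk.
Derived: start_antiviral (round 1), exposure_confirmed (round 5), immunocompromised (round 1). isolate never appears in any round.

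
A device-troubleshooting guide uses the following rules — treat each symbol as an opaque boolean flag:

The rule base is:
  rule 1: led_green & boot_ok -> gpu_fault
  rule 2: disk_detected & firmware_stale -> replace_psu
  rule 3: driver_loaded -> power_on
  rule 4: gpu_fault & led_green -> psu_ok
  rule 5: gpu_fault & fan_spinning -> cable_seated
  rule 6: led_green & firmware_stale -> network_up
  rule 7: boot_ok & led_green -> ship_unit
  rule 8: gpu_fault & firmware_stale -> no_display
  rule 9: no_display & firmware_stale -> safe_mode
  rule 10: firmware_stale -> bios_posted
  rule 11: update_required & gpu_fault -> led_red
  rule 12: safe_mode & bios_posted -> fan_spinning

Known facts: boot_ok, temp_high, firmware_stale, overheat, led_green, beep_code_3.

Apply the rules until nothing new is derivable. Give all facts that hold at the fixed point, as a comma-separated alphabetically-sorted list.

beep_code_3, bios_posted, boot_ok, cable_seated, fan_spinning, firmware_stale, gpu_fault, led_green, network_up, no_display, overheat, psu_ok, safe_mode, ship_unit, temp_high

Round 1: rule 1 [led_green & boot_ok -> gpu_fault]; rule 6 [led_green & firmware_stale -> network_up]; rule 7 [boot_ok & led_green -> ship_unit]; rule 10 [firmware_stale -> bios_posted]. New: gpu_fault, network_up, ship_unit, bios_posted.
Round 2: rule 4 [gpu_fault & led_green -> psu_ok]; rule 8 [gpu_fault & firmware_stale -> no_display]. New: psu_ok, no_display.
Round 3: rule 9 [no_display & firmware_stale -> safe_mode]. New: safe_mode.
Round 4: rule 12 [safe_mode & bios_posted -> fan_spinning]. New: fan_spinning.
Round 5: rule 5 [gpu_fault & fan_spinning -> cable_seated]. New: cable_seated.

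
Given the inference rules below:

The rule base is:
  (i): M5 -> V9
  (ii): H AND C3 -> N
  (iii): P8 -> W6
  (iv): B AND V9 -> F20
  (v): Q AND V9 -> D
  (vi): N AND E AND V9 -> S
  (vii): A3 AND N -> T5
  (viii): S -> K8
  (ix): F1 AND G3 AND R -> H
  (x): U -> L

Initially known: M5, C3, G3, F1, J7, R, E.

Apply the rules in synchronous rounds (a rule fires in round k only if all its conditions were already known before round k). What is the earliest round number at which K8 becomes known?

Round 1 — (i), (ix), derive V9, H.
Round 2 — (ii), derive N.
Round 3 — (vi), derive S.
Round 4 — (viii), derive K8.
K8 first appears in round 4.

4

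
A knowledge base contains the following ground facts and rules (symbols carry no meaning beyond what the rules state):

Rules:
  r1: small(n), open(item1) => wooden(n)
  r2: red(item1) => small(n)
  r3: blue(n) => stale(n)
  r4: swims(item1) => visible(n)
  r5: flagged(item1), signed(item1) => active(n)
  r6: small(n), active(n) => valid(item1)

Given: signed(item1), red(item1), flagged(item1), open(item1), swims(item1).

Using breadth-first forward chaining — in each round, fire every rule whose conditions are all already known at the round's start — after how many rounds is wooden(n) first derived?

Round 1 fires r2, r4, r5, giving small(n), visible(n), active(n).
Round 2 fires r1, r6, giving wooden(n), valid(item1).
wooden(n) first appears in round 2.

2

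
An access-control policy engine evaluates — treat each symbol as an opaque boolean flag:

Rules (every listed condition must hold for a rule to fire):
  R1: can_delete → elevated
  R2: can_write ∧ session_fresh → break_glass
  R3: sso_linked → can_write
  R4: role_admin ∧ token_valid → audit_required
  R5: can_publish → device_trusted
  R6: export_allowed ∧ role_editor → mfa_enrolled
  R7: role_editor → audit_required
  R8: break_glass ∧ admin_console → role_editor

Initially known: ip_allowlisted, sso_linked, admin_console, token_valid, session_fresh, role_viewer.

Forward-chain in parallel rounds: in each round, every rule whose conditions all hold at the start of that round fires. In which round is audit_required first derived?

Round 1: R3 [sso_linked → can_write]. Adds can_write.
Round 2: R2 [can_write ∧ session_fresh → break_glass]. Adds break_glass.
Round 3: R8 [break_glass ∧ admin_console → role_editor]. Adds role_editor.
Round 4: R7 [role_editor → audit_required]. Adds audit_required.
audit_required first appears in round 4.

4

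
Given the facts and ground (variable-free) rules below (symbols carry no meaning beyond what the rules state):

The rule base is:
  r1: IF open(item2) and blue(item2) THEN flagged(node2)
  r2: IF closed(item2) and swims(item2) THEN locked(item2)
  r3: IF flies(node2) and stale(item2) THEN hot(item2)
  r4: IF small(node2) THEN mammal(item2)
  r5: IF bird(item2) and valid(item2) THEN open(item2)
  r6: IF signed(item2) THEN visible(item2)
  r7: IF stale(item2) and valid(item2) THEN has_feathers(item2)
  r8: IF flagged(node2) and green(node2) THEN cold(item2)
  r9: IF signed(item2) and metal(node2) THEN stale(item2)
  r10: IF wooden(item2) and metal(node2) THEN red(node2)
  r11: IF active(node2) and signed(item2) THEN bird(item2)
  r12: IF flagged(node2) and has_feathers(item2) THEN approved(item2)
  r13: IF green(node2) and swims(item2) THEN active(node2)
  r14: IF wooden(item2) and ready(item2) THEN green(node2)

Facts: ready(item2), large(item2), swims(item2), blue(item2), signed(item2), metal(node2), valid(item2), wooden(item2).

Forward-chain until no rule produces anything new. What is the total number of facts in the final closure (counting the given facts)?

Round 1 — r6, r9, r10, r14, derive visible(item2), stale(item2), red(node2), green(node2).
Round 2 — r7, r13, derive has_feathers(item2), active(node2).
Round 3 — r11, derive bird(item2).
Round 4 — r5, derive open(item2).
Round 5 — r1, derive flagged(node2).
Round 6 — r8, r12, derive cold(item2), approved(item2).
Closure: {active(node2), approved(item2), bird(item2), blue(item2), cold(item2), flagged(node2), green(node2), has_feathers(item2), large(item2), metal(node2), open(item2), ready(item2), red(node2), signed(item2), stale(item2), swims(item2), valid(item2), visible(item2), wooden(item2)} — 19 facts.

19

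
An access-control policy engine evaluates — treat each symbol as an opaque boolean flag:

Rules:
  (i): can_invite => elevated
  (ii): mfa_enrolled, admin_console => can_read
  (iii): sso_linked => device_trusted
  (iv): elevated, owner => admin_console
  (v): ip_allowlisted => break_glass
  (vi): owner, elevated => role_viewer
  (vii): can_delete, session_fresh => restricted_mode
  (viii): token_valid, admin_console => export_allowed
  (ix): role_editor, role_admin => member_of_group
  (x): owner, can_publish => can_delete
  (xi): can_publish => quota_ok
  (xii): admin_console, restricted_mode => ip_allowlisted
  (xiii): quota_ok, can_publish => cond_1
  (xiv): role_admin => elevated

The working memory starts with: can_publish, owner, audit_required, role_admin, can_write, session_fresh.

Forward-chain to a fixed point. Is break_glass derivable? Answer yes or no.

Round 1: (x) [owner, can_publish => can_delete]; (xi) [can_publish => quota_ok]; (xiv) [role_admin => elevated]. New: can_delete, quota_ok, elevated.
Round 2: (iv) [elevated, owner => admin_console]; (vi) [owner, elevated => role_viewer]; (vii) [can_delete, session_fresh => restricted_mode]; (xiii) [quota_ok, can_publish => cond_1]. New: admin_console, role_viewer, restricted_mode, cond_1.
Round 3: (xii) [admin_console, restricted_mode => ip_allowlisted]. New: ip_allowlisted.
Round 4: (v) [ip_allowlisted => break_glass]. New: break_glass.
break_glass appears in round 4, so it is derivable.

yes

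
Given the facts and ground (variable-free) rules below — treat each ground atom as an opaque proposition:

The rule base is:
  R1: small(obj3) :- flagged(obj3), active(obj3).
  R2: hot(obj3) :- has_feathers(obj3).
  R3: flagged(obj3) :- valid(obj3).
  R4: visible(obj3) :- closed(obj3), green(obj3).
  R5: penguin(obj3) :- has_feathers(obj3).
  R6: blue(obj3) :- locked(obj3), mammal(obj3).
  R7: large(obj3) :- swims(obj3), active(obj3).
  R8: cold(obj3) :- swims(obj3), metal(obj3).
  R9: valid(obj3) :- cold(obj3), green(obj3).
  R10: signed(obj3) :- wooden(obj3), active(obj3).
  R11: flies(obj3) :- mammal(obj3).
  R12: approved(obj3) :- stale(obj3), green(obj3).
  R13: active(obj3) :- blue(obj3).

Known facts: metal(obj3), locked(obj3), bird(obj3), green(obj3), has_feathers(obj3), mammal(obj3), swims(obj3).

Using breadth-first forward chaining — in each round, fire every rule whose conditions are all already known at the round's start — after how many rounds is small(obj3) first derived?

[1] R2 [hot(obj3) :- has_feathers(obj3).]; R5 [penguin(obj3) :- has_feathers(obj3).]; R6 [blue(obj3) :- locked(obj3), mammal(obj3).]; R8 [cold(obj3) :- swims(obj3), metal(obj3).]; R11 [flies(obj3) :- mammal(obj3).]. ⇒ new: hot(obj3), penguin(obj3), blue(obj3), cold(obj3), flies(obj3).
[2] R9 [valid(obj3) :- cold(obj3), green(obj3).]; R13 [active(obj3) :- blue(obj3).]. ⇒ new: valid(obj3), active(obj3).
[3] R3 [flagged(obj3) :- valid(obj3).]; R7 [large(obj3) :- swims(obj3), active(obj3).]. ⇒ new: flagged(obj3), large(obj3).
[4] R1 [small(obj3) :- flagged(obj3), active(obj3).]. ⇒ new: small(obj3).
small(obj3) first appears in round 4.

4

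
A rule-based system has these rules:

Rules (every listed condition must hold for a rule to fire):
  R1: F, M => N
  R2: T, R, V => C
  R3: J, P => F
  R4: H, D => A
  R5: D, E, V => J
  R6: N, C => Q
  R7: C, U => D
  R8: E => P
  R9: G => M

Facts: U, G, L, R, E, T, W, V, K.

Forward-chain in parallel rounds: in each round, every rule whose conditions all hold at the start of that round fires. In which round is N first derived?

Round 1: R2 [T, R, V => C]; R8 [E => P]; R9 [G => M]. New: C, P, M.
Round 2: R7 [C, U => D]. New: D.
Round 3: R5 [D, E, V => J]. New: J.
Round 4: R3 [J, P => F]. New: F.
Round 5: R1 [F, M => N]. New: N.
N first appears in round 5.

5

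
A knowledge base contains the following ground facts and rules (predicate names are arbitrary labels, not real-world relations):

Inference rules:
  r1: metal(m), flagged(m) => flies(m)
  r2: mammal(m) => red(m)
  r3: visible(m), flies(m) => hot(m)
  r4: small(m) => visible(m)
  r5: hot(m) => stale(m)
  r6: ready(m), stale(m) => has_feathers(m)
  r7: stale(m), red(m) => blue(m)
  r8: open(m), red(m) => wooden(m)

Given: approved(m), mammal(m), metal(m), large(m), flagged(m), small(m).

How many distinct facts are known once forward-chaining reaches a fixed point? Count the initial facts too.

Round 1: r1 [metal(m), flagged(m) => flies(m)]; r2 [mammal(m) => red(m)]; r4 [small(m) => visible(m)]. Adds flies(m), red(m), visible(m).
Round 2: r3 [visible(m), flies(m) => hot(m)]. Adds hot(m).
Round 3: r5 [hot(m) => stale(m)]. Adds stale(m).
Round 4: r7 [stale(m), red(m) => blue(m)]. Adds blue(m).
Closure: {approved(m), blue(m), flagged(m), flies(m), hot(m), large(m), mammal(m), metal(m), red(m), small(m), stale(m), visible(m)} — 12 facts.

12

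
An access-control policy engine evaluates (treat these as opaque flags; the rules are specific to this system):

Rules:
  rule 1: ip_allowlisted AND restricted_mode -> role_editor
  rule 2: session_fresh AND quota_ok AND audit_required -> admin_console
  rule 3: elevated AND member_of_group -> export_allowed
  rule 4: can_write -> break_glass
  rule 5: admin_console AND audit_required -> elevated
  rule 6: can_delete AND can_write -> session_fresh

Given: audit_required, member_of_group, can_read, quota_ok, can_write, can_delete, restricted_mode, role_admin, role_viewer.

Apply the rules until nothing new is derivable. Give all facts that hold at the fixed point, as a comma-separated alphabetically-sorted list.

admin_console, audit_required, break_glass, can_delete, can_read, can_write, elevated, export_allowed, member_of_group, quota_ok, restricted_mode, role_admin, role_viewer, session_fresh

[1] rule 4 [can_write -> break_glass]; rule 6 [can_delete AND can_write -> session_fresh]. ⇒ new: break_glass, session_fresh.
[2] rule 2 [session_fresh AND quota_ok AND audit_required -> admin_console]. ⇒ new: admin_console.
[3] rule 5 [admin_console AND audit_required -> elevated]. ⇒ new: elevated.
[4] rule 3 [elevated AND member_of_group -> export_allowed]. ⇒ new: export_allowed.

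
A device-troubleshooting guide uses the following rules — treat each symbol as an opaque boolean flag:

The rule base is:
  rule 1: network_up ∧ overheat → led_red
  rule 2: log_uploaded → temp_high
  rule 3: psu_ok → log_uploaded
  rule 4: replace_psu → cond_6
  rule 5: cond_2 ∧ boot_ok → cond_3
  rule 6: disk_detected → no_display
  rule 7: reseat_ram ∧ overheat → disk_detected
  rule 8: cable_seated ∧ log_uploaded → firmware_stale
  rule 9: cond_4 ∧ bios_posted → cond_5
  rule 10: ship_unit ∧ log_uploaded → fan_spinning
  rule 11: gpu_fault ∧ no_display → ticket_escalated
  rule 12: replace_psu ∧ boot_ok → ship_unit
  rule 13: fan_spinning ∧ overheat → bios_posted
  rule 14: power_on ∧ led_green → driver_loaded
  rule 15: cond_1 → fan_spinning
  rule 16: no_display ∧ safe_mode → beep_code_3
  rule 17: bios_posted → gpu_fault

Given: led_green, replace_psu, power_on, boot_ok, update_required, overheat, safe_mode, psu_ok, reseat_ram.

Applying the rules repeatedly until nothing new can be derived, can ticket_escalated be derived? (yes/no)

yes

[1] rule 3 [psu_ok → log_uploaded]; rule 4 [replace_psu → cond_6]; rule 7 [reseat_ram ∧ overheat → disk_detected]; rule 12 [replace_psu ∧ boot_ok → ship_unit]; rule 14 [power_on ∧ led_green → driver_loaded]. ⇒ new: log_uploaded, cond_6, disk_detected, ship_unit, driver_loaded.
[2] rule 2 [log_uploaded → temp_high]; rule 6 [disk_detected → no_display]; rule 10 [ship_unit ∧ log_uploaded → fan_spinning]. ⇒ new: temp_high, no_display, fan_spinning.
[3] rule 13 [fan_spinning ∧ overheat → bios_posted]; rule 16 [no_display ∧ safe_mode → beep_code_3]. ⇒ new: bios_posted, beep_code_3.
[4] rule 17 [bios_posted → gpu_fault]. ⇒ new: gpu_fault.
[5] rule 11 [gpu_fault ∧ no_display → ticket_escalated]. ⇒ new: ticket_escalated.
ticket_escalated appears in round 5, so it is derivable.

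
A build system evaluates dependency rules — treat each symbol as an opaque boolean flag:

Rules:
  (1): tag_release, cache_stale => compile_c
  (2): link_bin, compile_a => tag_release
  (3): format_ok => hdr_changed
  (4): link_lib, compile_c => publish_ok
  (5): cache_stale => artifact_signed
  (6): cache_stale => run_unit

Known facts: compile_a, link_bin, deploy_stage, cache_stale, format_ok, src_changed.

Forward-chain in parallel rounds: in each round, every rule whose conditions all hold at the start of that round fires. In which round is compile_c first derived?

2

[1] (2) [link_bin, compile_a => tag_release]; (3) [format_ok => hdr_changed]; (5) [cache_stale => artifact_signed]; (6) [cache_stale => run_unit]. ⇒ new: tag_release, hdr_changed, artifact_signed, run_unit.
[2] (1) [tag_release, cache_stale => compile_c]. ⇒ new: compile_c.
compile_c first appears in round 2.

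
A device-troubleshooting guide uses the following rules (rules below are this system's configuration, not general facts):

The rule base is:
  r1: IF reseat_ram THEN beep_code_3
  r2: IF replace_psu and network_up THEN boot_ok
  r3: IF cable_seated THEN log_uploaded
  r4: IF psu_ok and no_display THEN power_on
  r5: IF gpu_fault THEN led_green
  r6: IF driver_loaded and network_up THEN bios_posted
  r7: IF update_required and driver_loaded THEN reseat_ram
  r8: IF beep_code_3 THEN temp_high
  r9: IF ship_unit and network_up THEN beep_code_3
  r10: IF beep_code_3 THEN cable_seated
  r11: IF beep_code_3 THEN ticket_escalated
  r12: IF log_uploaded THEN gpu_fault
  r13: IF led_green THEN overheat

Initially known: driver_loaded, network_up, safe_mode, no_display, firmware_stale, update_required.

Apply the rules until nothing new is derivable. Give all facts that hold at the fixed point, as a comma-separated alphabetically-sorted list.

beep_code_3, bios_posted, cable_seated, driver_loaded, firmware_stale, gpu_fault, led_green, log_uploaded, network_up, no_display, overheat, reseat_ram, safe_mode, temp_high, ticket_escalated, update_required

[1] r6 [IF driver_loaded and network_up THEN bios_posted]; r7 [IF update_required and driver_loaded THEN reseat_ram]. ⇒ new: bios_posted, reseat_ram.
[2] r1 [IF reseat_ram THEN beep_code_3]. ⇒ new: beep_code_3.
[3] r8 [IF beep_code_3 THEN temp_high]; r10 [IF beep_code_3 THEN cable_seated]; r11 [IF beep_code_3 THEN ticket_escalated]. ⇒ new: temp_high, cable_seated, ticket_escalated.
[4] r3 [IF cable_seated THEN log_uploaded]. ⇒ new: log_uploaded.
[5] r12 [IF log_uploaded THEN gpu_fault]. ⇒ new: gpu_fault.
[6] r5 [IF gpu_fault THEN led_green]. ⇒ new: led_green.
[7] r13 [IF led_green THEN overheat]. ⇒ new: overheat.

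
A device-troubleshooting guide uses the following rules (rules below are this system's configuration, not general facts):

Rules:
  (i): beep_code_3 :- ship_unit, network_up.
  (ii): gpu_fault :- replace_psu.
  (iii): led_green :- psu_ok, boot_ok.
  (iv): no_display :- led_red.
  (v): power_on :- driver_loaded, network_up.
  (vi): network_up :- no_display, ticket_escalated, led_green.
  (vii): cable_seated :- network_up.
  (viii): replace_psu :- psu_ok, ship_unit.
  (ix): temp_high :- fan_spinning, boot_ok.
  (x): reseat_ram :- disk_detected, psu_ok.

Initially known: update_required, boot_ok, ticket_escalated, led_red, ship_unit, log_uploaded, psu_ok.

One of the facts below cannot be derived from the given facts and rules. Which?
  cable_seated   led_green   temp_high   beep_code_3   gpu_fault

temp_high

Round 1 — (iii), (iv), (viii), derive led_green, no_display, replace_psu.
Round 2 — (ii), (vi), derive gpu_fault, network_up.
Round 3 — (i), (vii), derive beep_code_3, cable_seated.
Derived: led_green (round 1), gpu_fault (round 2), cable_seated (round 3), beep_code_3 (round 3). temp_high never appears in any round.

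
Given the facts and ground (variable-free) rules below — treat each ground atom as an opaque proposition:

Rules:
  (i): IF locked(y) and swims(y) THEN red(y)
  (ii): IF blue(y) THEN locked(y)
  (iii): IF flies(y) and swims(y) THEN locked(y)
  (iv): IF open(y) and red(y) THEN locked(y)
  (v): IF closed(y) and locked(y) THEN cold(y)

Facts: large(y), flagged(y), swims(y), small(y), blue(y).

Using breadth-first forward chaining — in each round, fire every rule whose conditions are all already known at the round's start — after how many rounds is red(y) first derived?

2

Round 1: (ii) [IF blue(y) THEN locked(y)]. Adds locked(y).
Round 2: (i) [IF locked(y) and swims(y) THEN red(y)]. Adds red(y).
red(y) first appears in round 2.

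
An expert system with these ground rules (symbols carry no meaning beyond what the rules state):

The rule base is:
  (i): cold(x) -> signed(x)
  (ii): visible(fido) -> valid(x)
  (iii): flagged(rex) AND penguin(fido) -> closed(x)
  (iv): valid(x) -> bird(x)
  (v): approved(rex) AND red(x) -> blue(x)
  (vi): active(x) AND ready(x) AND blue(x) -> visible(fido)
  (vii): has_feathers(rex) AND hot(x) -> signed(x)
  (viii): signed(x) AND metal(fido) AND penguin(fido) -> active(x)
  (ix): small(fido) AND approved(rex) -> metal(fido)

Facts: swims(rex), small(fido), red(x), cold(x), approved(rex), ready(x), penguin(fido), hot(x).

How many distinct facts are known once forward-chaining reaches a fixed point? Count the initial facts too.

15

[1] (i) [cold(x) -> signed(x)]; (v) [approved(rex) AND red(x) -> blue(x)]; (ix) [small(fido) AND approved(rex) -> metal(fido)]. ⇒ new: signed(x), blue(x), metal(fido).
[2] (viii) [signed(x) AND metal(fido) AND penguin(fido) -> active(x)]. ⇒ new: active(x).
[3] (vi) [active(x) AND ready(x) AND blue(x) -> visible(fido)]. ⇒ new: visible(fido).
[4] (ii) [visible(fido) -> valid(x)]. ⇒ new: valid(x).
[5] (iv) [valid(x) -> bird(x)]. ⇒ new: bird(x).
Closure: {active(x), approved(rex), bird(x), blue(x), cold(x), hot(x), metal(fido), penguin(fido), ready(x), red(x), signed(x), small(fido), swims(rex), valid(x), visible(fido)} — 15 facts.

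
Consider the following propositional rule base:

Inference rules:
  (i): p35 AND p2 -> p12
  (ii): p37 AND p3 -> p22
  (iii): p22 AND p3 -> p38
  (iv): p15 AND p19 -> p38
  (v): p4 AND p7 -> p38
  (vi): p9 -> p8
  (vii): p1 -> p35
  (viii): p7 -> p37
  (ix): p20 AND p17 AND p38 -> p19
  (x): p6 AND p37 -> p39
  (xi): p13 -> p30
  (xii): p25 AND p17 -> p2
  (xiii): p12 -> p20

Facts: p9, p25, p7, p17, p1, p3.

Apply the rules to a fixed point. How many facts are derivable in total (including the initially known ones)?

15

Round 1 fires (vi), (vii), (viii), (xii), giving p8, p35, p37, p2.
Round 2 fires (i), (ii), giving p12, p22.
Round 3 fires (iii), (xiii), giving p38, p20.
Round 4 fires (ix), giving p19.
Closure: {p1, p12, p17, p19, p2, p20, p22, p25, p3, p35, p37, p38, p7, p8, p9} — 15 facts.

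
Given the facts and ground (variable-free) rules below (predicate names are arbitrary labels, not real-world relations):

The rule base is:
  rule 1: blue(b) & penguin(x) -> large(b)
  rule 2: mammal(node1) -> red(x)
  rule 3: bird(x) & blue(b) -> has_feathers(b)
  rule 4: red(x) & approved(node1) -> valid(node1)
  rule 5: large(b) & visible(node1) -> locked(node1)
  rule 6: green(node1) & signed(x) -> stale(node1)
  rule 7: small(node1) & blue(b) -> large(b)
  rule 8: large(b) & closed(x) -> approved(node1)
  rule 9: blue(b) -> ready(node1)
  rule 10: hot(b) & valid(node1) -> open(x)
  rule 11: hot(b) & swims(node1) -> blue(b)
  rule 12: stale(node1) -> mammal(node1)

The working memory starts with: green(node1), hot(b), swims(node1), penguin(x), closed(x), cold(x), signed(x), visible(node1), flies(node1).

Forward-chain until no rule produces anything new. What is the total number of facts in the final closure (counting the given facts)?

19

Round 1: rule 6 [green(node1) & signed(x) -> stale(node1)]; rule 11 [hot(b) & swims(node1) -> blue(b)]. New: stale(node1), blue(b).
Round 2: rule 1 [blue(b) & penguin(x) -> large(b)]; rule 9 [blue(b) -> ready(node1)]; rule 12 [stale(node1) -> mammal(node1)]. New: large(b), ready(node1), mammal(node1).
Round 3: rule 2 [mammal(node1) -> red(x)]; rule 5 [large(b) & visible(node1) -> locked(node1)]; rule 8 [large(b) & closed(x) -> approved(node1)]. New: red(x), locked(node1), approved(node1).
Round 4: rule 4 [red(x) & approved(node1) -> valid(node1)]. New: valid(node1).
Round 5: rule 10 [hot(b) & valid(node1) -> open(x)]. New: open(x).
Closure: {approved(node1), blue(b), closed(x), cold(x), flies(node1), green(node1), hot(b), large(b), locked(node1), mammal(node1), open(x), penguin(x), ready(node1), red(x), signed(x), stale(node1), swims(node1), valid(node1), visible(node1)} — 19 facts.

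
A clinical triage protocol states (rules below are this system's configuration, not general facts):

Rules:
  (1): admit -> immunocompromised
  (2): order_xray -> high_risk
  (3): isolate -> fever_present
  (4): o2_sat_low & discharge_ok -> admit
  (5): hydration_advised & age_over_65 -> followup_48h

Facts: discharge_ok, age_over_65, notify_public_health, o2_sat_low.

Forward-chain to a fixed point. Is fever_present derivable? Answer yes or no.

[1] (4) [o2_sat_low & discharge_ok -> admit]. ⇒ new: admit.
[2] (1) [admit -> immunocompromised]. ⇒ new: immunocompromised.
Fixed point reached. fever_present is concluded only by (3); (3) needs isolate (never derived).

no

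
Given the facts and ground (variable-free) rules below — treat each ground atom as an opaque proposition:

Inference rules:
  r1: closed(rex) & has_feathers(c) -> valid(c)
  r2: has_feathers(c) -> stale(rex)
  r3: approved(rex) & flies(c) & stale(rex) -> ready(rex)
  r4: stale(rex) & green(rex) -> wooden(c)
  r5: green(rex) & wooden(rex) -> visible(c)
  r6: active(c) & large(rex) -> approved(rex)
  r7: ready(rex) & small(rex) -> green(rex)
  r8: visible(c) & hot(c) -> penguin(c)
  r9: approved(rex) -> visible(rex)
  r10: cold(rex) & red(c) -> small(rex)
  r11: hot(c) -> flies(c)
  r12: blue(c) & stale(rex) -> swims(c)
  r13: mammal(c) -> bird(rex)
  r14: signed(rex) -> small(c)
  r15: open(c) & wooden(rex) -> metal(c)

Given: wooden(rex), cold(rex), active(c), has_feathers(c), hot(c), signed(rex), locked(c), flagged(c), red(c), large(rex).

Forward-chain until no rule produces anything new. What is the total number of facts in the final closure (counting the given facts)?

Round 1 fires r2, r6, r10, r11, r14, giving stale(rex), approved(rex), small(rex), flies(c), small(c).
Round 2 fires r3, r9, giving ready(rex), visible(rex).
Round 3 fires r7, giving green(rex).
Round 4 fires r4, r5, giving wooden(c), visible(c).
Round 5 fires r8, giving penguin(c).
Closure: {active(c), approved(rex), cold(rex), flagged(c), flies(c), green(rex), has_feathers(c), hot(c), large(rex), locked(c), penguin(c), ready(rex), red(c), signed(rex), small(c), small(rex), stale(rex), visible(c), visible(rex), wooden(c), wooden(rex)} — 21 facts.

21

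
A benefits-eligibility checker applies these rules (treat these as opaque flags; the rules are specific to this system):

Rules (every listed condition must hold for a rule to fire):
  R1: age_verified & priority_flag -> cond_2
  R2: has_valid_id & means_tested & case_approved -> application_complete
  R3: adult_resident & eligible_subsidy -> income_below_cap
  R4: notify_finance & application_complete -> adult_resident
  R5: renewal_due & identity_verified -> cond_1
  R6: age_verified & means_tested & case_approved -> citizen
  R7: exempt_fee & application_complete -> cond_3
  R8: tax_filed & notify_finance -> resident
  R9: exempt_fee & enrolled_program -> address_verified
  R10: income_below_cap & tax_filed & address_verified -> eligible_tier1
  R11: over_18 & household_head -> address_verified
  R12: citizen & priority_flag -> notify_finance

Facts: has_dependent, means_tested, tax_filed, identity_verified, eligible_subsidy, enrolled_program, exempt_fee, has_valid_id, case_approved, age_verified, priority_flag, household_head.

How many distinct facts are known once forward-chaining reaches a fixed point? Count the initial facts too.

22

Round 1: R1 [age_verified & priority_flag -> cond_2]; R2 [has_valid_id & means_tested & case_approved -> application_complete]; R6 [age_verified & means_tested & case_approved -> citizen]; R9 [exempt_fee & enrolled_program -> address_verified]. Adds cond_2, application_complete, citizen, address_verified.
Round 2: R7 [exempt_fee & application_complete -> cond_3]; R12 [citizen & priority_flag -> notify_finance]. Adds cond_3, notify_finance.
Round 3: R4 [notify_finance & application_complete -> adult_resident]; R8 [tax_filed & notify_finance -> resident]. Adds adult_resident, resident.
Round 4: R3 [adult_resident & eligible_subsidy -> income_below_cap]. Adds income_below_cap.
Round 5: R10 [income_below_cap & tax_filed & address_verified -> eligible_tier1]. Adds eligible_tier1.
Closure: {address_verified, adult_resident, age_verified, application_complete, case_approved, citizen, cond_2, cond_3, eligible_subsidy, eligible_tier1, enrolled_program, exempt_fee, has_dependent, has_valid_id, household_head, identity_verified, income_below_cap, means_tested, notify_finance, priority_flag, resident, tax_filed} — 22 facts.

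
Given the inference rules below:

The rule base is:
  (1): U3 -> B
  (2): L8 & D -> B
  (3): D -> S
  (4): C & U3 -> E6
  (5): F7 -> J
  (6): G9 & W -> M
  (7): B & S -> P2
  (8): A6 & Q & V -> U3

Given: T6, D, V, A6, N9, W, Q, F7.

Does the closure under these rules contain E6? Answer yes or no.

no

Round 1 fires (3), (5), (8), giving S, J, U3.
Round 2 fires (1), giving B.
Round 3 fires (7), giving P2.
Fixed point reached. E6 is concluded only by (4); (4) needs C (never derived).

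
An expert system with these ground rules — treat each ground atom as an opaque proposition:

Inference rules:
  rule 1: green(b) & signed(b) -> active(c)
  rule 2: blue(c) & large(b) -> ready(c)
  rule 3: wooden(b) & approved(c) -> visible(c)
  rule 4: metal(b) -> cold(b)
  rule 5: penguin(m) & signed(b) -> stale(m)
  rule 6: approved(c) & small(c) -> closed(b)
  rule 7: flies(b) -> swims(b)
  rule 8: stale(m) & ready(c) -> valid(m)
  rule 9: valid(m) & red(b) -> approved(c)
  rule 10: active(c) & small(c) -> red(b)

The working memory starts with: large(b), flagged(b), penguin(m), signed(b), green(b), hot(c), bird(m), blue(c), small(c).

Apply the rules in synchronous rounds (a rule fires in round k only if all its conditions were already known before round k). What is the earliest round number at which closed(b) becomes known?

4

Round 1 fires rule 1, rule 2, rule 5, giving active(c), ready(c), stale(m).
Round 2 fires rule 8, rule 10, giving valid(m), red(b).
Round 3 fires rule 9, giving approved(c).
Round 4 fires rule 6, giving closed(b).
closed(b) first appears in round 4.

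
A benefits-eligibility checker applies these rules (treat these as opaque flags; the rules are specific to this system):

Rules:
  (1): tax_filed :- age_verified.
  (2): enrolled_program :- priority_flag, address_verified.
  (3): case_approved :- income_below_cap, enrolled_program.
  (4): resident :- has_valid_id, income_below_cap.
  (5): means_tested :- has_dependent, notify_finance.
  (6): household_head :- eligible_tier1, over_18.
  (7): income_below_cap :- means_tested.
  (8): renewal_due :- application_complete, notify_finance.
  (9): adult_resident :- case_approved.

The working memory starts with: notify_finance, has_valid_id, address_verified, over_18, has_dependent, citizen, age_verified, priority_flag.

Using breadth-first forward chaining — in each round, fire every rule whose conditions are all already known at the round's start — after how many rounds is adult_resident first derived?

4

[1] (1) [tax_filed :- age_verified.]; (2) [enrolled_program :- priority_flag, address_verified.]; (5) [means_tested :- has_dependent, notify_finance.]. ⇒ new: tax_filed, enrolled_program, means_tested.
[2] (7) [income_below_cap :- means_tested.]. ⇒ new: income_below_cap.
[3] (3) [case_approved :- income_below_cap, enrolled_program.]; (4) [resident :- has_valid_id, income_below_cap.]. ⇒ new: case_approved, resident.
[4] (9) [adult_resident :- case_approved.]. ⇒ new: adult_resident.
adult_resident first appears in round 4.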